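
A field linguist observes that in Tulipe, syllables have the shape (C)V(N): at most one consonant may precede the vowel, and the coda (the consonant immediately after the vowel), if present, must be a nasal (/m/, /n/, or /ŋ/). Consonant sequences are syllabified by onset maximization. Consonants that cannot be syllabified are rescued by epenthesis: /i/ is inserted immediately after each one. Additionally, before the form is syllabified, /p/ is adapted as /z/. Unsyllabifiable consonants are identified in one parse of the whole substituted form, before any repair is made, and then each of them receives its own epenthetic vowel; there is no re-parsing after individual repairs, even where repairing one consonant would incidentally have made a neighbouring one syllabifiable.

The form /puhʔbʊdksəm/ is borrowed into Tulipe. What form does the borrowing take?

Substitution: /p/ → /z/, giving /zuhʔbʊdksəm/.
Syllabifying with onset maximization leaves /h/, /ʔ/, /d/, /k/ stranded (only a nasal (/m/, /n/, or /ŋ/) is licensed in coda position; onsets are limited to one consonant).
Epenthesis after each stranded consonant: /h/ → /hi/, /ʔ/ → /ʔi/, /d/ → /di/, /k/ → /ki/.

zuhiʔibʊdikisəm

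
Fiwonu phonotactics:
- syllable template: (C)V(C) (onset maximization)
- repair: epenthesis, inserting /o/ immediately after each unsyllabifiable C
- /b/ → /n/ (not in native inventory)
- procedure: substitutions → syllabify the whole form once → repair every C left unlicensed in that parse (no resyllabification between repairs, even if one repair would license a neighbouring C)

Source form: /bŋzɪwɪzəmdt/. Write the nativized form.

noŋozɪwɪzəmdoto

Substitution: /b/ → /n/, giving /nŋzɪwɪzəmdt/.
Under (C)V(C), the unsyllabifiable consonants are /n/, /ŋ/, /d/, /t/ (at most one coda consonant is licensed; onsets are limited to one consonant).
Epenthesis after each stranded consonant: /n/ → /no/, /ŋ/ → /ŋo/, /d/ → /do/, /t/ → /to/.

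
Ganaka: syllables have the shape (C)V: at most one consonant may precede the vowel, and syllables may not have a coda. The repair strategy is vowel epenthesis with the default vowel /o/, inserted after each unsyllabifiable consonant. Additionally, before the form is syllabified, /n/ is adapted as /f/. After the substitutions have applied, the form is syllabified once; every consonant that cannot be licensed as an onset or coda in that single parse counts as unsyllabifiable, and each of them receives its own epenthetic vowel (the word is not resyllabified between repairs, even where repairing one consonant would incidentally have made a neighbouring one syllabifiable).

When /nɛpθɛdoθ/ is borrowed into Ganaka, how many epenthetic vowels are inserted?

2

After substitution the input is /fɛpθɛdoθ/.
The unsyllabifiable consonants are /p/, /θ/; each receives one epenthetic vowel.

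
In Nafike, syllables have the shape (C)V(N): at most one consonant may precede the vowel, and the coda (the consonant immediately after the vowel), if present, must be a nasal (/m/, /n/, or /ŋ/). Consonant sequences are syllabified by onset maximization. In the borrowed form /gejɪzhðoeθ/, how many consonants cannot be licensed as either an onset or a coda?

3

Syllabifying with onset maximization leaves /z/, /h/, /θ/ stranded (only a nasal (/m/, /n/, or /ŋ/) is licensed in coda position; onsets are limited to one consonant).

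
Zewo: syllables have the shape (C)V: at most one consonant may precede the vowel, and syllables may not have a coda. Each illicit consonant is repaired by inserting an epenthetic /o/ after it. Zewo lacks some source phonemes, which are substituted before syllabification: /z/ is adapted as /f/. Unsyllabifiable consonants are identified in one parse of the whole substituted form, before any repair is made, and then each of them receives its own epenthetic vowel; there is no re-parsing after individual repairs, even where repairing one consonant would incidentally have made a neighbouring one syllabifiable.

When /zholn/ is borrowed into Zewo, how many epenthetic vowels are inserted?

3

After substitution the input is /fholn/.
The unsyllabifiable consonants are /f/, /l/, /n/; each receives one epenthetic vowel.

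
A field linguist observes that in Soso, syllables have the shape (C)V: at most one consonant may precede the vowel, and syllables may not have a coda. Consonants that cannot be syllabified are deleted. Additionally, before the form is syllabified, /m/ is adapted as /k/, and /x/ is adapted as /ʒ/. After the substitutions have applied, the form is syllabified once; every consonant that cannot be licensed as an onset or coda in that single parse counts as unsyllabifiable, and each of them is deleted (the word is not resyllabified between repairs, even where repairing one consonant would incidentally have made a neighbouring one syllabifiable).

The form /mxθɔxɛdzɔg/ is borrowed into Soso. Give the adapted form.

θɔʒɛzɔ

Substitution: /m/ → /k/, /x/ → /ʒ/, giving /kʒθɔʒɛdzɔg/.
The consonants /k/, /ʒ/, /d/, /g/ cannot be parsed into a legal (C)V syllable (no codas are permitted; onsets are limited to one consonant).
Deletion applies to /k/, /ʒ/, /d/, /g/.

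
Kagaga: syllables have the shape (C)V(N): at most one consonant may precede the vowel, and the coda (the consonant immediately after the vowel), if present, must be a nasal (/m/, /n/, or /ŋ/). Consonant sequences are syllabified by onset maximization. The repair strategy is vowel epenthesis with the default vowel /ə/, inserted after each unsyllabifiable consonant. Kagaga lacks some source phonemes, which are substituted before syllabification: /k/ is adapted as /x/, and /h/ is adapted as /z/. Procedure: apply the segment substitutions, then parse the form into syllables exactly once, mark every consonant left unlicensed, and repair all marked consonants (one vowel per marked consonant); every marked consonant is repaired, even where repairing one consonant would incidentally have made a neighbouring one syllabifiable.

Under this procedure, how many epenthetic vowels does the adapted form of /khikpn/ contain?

After substitution the input is /xzixpn/.
The unsyllabifiable consonants are /x/, /x/, /p/, /n/; each receives one epenthetic vowel.

4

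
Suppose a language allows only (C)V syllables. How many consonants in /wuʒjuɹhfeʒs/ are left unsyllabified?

Under (C)V, the unsyllabifiable consonants are /ʒ/, /ɹ/, /h/, /ʒ/, /s/ (no codas are permitted; onsets are limited to one consonant).

5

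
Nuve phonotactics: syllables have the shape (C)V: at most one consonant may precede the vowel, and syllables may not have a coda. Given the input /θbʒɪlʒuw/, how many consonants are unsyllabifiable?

4

Under (C)V, the unsyllabifiable consonants are /θ/, /b/, /l/, /w/ (no codas are permitted; onsets are limited to one consonant).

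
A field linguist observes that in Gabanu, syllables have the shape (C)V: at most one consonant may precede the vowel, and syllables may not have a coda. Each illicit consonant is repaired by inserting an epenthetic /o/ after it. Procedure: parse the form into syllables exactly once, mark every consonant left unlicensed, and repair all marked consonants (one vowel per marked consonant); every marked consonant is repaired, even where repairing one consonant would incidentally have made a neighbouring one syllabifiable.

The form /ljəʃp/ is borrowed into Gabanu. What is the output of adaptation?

lojəʃopo

Under (C)V, the unsyllabifiable consonants are /l/, /ʃ/, /p/ (no codas are permitted; onsets are limited to one consonant).
Epenthesis after each stranded consonant: /l/ → /lo/, /ʃ/ → /ʃo/, /p/ → /po/.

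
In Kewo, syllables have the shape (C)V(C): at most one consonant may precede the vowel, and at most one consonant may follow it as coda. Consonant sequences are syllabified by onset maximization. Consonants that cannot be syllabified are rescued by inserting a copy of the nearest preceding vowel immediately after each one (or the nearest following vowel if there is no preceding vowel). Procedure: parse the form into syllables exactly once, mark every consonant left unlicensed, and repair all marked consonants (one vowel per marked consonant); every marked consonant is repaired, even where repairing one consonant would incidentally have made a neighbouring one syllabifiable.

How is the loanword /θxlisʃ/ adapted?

θixilisʃi

Under (C)V(C), the unsyllabifiable consonants are /θ/, /x/, /ʃ/ (at most one coda consonant is licensed; onsets are limited to one consonant).
Inserting the epenthetic vowel yields /θ/ → /θi/, /x/ → /xi/, /ʃ/ → /ʃi/.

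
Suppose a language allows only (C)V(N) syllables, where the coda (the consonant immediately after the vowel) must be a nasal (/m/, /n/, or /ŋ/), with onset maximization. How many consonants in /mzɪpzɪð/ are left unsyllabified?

3

The consonants /m/, /p/, /ð/ cannot be parsed into a legal (C)V(N) syllable (only a nasal (/m/, /n/, or /ŋ/) is licensed in coda position; onsets are limited to one consonant).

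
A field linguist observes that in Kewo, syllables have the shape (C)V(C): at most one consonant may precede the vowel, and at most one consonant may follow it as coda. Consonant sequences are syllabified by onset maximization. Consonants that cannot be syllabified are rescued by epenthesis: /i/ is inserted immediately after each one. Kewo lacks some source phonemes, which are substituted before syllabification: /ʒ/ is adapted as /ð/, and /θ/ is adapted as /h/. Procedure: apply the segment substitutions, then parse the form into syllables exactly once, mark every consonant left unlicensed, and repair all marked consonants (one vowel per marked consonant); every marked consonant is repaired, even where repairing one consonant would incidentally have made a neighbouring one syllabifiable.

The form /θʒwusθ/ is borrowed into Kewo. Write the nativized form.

hiðiwushi

Substitution: /θ/ → /h/, /ʒ/ → /ð/, giving /hðwush/.
The consonants /h/, /ð/, /h/ cannot be parsed into a legal (C)V(C) syllable (at most one coda consonant is licensed; onsets are limited to one consonant).
Epenthesis after each stranded consonant: /h/ → /hi/, /ð/ → /ði/, /h/ → /hi/.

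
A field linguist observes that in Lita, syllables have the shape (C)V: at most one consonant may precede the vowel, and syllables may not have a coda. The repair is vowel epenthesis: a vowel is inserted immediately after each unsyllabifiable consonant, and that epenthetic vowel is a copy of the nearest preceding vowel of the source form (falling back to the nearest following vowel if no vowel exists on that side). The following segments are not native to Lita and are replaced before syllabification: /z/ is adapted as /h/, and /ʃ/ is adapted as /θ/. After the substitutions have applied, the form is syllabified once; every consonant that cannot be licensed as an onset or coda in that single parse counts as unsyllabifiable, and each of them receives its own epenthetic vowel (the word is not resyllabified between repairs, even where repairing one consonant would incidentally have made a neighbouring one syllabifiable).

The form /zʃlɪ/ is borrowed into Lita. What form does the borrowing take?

Substitution: /z/ → /h/, /ʃ/ → /θ/, giving /hθlɪ/.
Under (C)V, the unsyllabifiable consonants are /h/, /θ/ (no codas are permitted; onsets are limited to one consonant).
Epenthesis after each stranded consonant: /h/ → /hɪ/, /θ/ → /θɪ/.

hɪθɪlɪ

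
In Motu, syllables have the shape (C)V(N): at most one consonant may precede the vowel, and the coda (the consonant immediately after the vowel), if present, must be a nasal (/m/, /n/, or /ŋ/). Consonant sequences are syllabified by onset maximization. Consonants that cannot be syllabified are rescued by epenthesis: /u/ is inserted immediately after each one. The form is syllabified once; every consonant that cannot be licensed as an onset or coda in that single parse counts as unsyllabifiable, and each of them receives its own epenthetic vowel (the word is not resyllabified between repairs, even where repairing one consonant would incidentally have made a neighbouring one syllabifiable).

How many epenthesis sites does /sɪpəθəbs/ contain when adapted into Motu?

2

The unsyllabifiable consonants are /b/, /s/; each receives one epenthetic vowel.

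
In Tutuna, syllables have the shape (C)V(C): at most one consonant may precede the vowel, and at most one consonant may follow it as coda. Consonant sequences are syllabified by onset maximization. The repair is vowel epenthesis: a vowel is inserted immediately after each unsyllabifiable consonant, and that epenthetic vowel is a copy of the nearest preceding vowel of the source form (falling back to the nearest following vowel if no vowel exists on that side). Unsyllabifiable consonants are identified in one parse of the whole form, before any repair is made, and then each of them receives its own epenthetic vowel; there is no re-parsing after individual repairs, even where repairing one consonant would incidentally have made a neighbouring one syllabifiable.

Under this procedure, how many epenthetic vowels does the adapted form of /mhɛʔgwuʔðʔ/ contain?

The unsyllabifiable consonants are /m/, /g/, /ð/, /ʔ/; each receives one epenthetic vowel.

4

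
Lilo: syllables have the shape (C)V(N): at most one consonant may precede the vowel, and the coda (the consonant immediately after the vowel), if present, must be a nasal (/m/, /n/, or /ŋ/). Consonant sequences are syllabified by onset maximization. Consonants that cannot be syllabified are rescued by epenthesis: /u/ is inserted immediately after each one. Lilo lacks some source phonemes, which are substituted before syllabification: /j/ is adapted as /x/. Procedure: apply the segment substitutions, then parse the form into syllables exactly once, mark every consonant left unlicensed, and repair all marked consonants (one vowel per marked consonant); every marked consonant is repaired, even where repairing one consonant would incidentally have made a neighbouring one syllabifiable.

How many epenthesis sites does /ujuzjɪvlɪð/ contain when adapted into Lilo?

After substitution the input is /uxuzxɪvlɪð/.
The unsyllabifiable consonants are /z/, /v/, /ð/; each receives one epenthetic vowel.

3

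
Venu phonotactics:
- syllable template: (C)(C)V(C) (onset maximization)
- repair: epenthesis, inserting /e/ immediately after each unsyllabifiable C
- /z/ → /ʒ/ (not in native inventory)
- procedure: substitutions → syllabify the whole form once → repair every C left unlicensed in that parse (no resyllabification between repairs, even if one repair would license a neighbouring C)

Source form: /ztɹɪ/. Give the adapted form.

ʒetɹɪ

Substitution: /z/ → /ʒ/, giving /ʒtɹɪ/.
Syllabifying with onset maximization leaves /ʒ/ stranded (at most one coda consonant is licensed; onsets may contain at most 2 consonants).
Epenthesis after each stranded consonant: /ʒ/ → /ʒe/.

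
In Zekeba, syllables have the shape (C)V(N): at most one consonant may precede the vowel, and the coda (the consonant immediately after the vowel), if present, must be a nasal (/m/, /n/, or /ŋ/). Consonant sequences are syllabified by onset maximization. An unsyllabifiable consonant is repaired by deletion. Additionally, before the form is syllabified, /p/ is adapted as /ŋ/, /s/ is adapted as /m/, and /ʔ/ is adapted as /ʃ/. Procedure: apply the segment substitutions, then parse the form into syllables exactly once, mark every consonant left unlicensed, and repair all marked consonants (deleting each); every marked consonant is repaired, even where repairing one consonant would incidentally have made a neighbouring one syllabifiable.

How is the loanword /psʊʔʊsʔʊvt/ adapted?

Substitution: /p/ → /ŋ/, /s/ → /m/, /ʔ/ → /ʃ/, giving /ŋmʊʃʊmʃʊvt/.
Syllabifying with onset maximization leaves /ŋ/, /v/, /t/ stranded (only a nasal (/m/, /n/, or /ŋ/) is licensed in coda position; onsets are limited to one consonant).
Deleting the stranded consonants removes /ŋ/, /v/, /t/.

mʊʃʊmʃʊ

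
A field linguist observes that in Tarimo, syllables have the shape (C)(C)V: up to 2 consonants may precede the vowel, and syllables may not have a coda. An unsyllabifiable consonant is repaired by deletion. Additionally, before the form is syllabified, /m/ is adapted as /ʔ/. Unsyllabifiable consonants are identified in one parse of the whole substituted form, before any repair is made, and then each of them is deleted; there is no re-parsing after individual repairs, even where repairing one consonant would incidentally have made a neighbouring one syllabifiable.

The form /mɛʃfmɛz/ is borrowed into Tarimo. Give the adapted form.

Substitution: /m/ → /ʔ/, giving /ʔɛʃfʔɛz/.
Under (C)(C)V, the unsyllabifiable consonants are /ʃ/, /z/ (no codas are permitted; onsets may contain at most 2 consonants).
Each unlicensed consonant is deleted: /ʃ/, /z/.

ʔɛfʔɛ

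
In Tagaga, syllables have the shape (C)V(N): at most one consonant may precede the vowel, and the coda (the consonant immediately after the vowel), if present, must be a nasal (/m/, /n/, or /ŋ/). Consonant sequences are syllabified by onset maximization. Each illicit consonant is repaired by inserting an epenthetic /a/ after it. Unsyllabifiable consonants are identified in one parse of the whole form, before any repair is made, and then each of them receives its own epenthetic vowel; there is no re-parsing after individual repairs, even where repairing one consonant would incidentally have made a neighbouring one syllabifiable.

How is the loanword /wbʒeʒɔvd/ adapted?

The consonants /w/, /b/, /v/, /d/ cannot be parsed into a legal (C)V(N) syllable (only a nasal (/m/, /n/, or /ŋ/) is licensed in coda position; onsets are limited to one consonant).
Inserting the epenthetic vowel yields /w/ → /wa/, /b/ → /ba/, /v/ → /va/, /d/ → /da/.

wabaʒeʒɔvada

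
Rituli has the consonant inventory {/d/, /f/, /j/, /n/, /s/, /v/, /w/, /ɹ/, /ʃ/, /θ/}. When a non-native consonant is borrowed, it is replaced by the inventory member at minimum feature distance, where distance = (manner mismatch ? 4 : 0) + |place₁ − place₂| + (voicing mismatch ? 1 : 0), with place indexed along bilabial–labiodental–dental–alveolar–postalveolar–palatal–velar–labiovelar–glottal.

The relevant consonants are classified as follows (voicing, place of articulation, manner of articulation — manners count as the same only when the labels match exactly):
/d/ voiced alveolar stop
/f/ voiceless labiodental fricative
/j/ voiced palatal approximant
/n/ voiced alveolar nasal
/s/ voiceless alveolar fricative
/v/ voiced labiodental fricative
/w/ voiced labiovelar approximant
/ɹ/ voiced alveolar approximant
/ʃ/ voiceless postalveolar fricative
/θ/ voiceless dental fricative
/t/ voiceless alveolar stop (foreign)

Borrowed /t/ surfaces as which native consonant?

d

/d/ is closest: same manner (stop), place distance 0 (alveolar→alveolar), voicing differs (+1); total 1. Next closest is /s/ at distance 4.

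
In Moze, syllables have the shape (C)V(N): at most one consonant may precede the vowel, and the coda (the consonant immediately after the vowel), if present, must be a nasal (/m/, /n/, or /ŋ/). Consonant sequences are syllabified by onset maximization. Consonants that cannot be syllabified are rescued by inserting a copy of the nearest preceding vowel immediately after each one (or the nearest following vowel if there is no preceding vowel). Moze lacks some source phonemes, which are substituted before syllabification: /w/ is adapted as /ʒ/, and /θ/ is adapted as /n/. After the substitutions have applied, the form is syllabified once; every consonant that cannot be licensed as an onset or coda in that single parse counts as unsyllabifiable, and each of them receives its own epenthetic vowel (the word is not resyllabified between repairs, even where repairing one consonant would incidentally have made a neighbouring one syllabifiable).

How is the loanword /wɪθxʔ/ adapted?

Substitution: /w/ → /ʒ/, /θ/ → /n/, giving /ʒɪnxʔ/.
Syllabifying with onset maximization leaves /x/, /ʔ/ stranded (only a nasal (/m/, /n/, or /ŋ/) is licensed in coda position; onsets are limited to one consonant).
Epenthesis after each stranded consonant: /x/ → /xɪ/, /ʔ/ → /ʔɪ/.

ʒɪnxɪʔɪ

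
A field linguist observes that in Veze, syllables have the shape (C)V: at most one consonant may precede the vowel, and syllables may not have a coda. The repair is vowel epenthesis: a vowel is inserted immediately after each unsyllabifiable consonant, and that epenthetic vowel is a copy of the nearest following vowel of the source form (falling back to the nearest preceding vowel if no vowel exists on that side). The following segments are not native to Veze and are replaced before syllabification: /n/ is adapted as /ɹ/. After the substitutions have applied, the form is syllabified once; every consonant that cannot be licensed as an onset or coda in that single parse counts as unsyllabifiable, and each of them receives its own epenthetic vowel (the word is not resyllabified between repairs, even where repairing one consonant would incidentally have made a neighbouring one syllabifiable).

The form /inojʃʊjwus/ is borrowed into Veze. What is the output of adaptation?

iɹojʊʃʊjuwusu

Substitution: /n/ → /ɹ/, giving /iɹojʃʊjwus/.
The consonants /j/, /j/, /s/ cannot be parsed into a legal (C)V syllable (no codas are permitted; onsets are limited to one consonant).
Inserting the epenthetic vowel yields /j/ → /jʊ/, /j/ → /ju/, /s/ → /su/.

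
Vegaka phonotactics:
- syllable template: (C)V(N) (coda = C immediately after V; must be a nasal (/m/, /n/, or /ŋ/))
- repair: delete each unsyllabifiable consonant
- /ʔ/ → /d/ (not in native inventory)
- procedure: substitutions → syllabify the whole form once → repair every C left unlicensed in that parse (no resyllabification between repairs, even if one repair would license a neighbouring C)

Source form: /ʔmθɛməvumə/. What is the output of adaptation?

θɛməvumə

Substitution: /ʔ/ → /d/, giving /dmθɛməvumə/.
Under (C)V(N), the unsyllabifiable consonants are /d/, /m/ (only a nasal (/m/, /n/, or /ŋ/) is licensed in coda position; onsets are limited to one consonant).
Each unlicensed consonant is deleted: /d/, /m/.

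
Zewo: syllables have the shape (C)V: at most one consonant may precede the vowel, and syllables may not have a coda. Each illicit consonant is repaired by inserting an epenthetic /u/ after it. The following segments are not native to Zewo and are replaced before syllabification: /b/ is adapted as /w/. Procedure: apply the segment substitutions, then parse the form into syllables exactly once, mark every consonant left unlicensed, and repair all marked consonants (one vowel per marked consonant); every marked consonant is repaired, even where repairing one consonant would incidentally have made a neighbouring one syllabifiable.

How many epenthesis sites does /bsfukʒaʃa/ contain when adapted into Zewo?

3

After substitution the input is /wsfukʒaʃa/.
The unsyllabifiable consonants are /w/, /s/, /k/; each receives one epenthetic vowel.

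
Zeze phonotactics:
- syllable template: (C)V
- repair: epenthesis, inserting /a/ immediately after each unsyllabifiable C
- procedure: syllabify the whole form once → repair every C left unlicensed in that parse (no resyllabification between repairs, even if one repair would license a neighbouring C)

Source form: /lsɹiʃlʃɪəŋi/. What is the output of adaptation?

lasaɹiʃalaʃɪəŋi

The consonants /l/, /s/, /ʃ/, /l/ cannot be parsed into a legal (C)V syllable (no codas are permitted; onsets are limited to one consonant).
Each unlicensed consonant becomes the onset of a new syllable: /l/ → /la/, /s/ → /sa/, /ʃ/ → /ʃa/, /l/ → /la/.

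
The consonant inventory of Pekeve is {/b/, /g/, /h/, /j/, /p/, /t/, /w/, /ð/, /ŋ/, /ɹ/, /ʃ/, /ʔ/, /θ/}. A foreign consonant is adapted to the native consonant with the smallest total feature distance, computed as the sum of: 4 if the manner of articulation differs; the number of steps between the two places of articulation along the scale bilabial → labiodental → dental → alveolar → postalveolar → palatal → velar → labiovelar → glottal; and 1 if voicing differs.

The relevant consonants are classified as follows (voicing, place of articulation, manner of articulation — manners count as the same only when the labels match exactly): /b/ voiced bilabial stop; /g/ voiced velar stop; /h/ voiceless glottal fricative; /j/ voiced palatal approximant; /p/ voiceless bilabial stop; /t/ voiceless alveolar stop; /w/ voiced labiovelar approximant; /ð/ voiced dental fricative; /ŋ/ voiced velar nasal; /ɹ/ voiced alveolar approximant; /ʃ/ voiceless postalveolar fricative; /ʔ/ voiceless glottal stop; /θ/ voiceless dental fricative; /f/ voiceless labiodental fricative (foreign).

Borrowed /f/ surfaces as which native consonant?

θ

/θ/ is closest: same manner (fricative), place distance 1 (labiodental→dental), same voicing; total 1. Next closest is /ð/ at distance 2.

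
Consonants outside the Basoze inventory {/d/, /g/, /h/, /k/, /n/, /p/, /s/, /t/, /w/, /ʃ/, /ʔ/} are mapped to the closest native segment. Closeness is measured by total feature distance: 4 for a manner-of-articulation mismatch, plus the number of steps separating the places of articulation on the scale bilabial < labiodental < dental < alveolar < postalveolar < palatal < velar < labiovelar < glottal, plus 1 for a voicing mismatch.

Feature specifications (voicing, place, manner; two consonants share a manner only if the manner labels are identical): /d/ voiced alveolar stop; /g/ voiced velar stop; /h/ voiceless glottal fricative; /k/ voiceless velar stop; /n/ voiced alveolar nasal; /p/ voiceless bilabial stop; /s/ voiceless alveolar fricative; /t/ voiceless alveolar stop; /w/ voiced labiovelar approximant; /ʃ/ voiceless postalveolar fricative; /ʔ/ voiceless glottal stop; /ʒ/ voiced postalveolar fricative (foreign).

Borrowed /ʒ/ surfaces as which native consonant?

/ʃ/ is closest: same manner (fricative), place distance 0 (postalveolar→postalveolar), voicing differs (+1); total 1. Next closest is /s/ at distance 2.

ʃ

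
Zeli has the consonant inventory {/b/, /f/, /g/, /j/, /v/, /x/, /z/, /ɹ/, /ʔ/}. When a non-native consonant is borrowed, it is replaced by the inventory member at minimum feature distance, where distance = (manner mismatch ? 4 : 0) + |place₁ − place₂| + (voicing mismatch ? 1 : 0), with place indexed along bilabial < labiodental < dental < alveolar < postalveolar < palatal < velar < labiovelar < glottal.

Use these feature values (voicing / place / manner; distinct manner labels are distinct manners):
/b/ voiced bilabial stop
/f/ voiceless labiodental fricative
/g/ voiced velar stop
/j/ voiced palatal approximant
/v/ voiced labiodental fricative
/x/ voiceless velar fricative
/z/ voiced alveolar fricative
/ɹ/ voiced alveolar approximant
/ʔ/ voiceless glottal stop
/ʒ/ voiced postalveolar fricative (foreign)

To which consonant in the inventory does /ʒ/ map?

z

/z/ is closest: same manner (fricative), place distance 1 (postalveolar→alveolar), same voicing; total 1. Next closest is /v/ at distance 3.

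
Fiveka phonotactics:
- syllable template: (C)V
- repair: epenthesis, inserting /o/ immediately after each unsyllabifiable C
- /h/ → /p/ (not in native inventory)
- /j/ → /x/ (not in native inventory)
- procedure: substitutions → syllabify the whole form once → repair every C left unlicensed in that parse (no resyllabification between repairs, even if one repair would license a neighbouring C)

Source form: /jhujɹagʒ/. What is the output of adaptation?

xopuxoɹagoʒo

Substitution: /j/ → /x/, /h/ → /p/, giving /xpuxɹagʒ/.
Under (C)V, the unsyllabifiable consonants are /x/, /x/, /g/, /ʒ/ (no codas are permitted; onsets are limited to one consonant).
Inserting the epenthetic vowel yields /x/ → /xo/, /x/ → /xo/, /g/ → /go/, /ʒ/ → /ʒo/.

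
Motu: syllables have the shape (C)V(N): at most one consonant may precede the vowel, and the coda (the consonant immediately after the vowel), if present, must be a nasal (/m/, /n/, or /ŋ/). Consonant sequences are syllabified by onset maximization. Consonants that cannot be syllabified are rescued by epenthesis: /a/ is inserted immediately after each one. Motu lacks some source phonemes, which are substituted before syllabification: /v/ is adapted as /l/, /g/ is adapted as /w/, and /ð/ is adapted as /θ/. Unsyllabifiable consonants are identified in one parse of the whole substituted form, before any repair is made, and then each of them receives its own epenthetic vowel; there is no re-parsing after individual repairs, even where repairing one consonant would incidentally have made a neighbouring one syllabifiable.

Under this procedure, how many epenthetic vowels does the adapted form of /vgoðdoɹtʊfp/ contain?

After substitution the input is /lwoθdoɹtʊfp/.
The unsyllabifiable consonants are /l/, /θ/, /ɹ/, /f/, /p/; each receives one epenthetic vowel.

5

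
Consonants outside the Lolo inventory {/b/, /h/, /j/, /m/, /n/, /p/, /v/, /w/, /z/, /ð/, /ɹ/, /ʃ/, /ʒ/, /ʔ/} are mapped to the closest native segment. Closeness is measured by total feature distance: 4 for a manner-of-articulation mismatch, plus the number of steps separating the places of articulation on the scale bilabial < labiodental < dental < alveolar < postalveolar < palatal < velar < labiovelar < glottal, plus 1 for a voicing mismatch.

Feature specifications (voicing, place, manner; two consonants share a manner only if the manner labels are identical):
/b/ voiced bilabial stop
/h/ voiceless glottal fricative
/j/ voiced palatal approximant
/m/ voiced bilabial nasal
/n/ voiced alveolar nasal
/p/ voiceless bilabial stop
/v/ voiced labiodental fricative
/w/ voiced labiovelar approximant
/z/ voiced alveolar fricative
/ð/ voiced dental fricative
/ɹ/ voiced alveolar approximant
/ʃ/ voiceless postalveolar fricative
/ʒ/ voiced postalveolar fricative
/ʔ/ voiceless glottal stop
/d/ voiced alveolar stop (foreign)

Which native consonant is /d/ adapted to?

b

/b/ is closest: same manner (stop), place distance 3 (alveolar→bilabial), same voicing; total 3. Next closest is /n/ at distance 4.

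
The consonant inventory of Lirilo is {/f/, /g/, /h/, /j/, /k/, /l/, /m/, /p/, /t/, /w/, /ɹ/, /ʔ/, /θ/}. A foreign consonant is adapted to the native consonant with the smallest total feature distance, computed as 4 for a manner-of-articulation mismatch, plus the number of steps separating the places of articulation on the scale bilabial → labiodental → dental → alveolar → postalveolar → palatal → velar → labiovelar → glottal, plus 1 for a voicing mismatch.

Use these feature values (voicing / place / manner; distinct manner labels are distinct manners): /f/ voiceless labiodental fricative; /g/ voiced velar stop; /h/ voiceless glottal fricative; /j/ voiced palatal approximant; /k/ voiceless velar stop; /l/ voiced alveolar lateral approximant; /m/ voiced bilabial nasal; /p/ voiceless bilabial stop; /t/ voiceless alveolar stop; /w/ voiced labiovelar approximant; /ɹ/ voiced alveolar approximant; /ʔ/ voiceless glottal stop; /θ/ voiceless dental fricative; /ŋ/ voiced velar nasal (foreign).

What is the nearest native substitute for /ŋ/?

/g/ is closest: manner differs (nasal→stop, +4), place distance 0 (velar→velar), same voicing; total 4. Next closest is /j/ at distance 5.

g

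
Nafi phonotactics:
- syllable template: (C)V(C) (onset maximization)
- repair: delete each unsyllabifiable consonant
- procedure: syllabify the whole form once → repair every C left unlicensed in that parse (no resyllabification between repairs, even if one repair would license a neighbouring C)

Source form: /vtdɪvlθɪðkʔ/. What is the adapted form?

dɪvθɪð

Under (C)V(C), the unsyllabifiable consonants are /v/, /t/, /l/, /k/, /ʔ/ (at most one coda consonant is licensed; onsets are limited to one consonant).
Each unlicensed consonant is deleted: /v/, /t/, /l/, /k/, /ʔ/.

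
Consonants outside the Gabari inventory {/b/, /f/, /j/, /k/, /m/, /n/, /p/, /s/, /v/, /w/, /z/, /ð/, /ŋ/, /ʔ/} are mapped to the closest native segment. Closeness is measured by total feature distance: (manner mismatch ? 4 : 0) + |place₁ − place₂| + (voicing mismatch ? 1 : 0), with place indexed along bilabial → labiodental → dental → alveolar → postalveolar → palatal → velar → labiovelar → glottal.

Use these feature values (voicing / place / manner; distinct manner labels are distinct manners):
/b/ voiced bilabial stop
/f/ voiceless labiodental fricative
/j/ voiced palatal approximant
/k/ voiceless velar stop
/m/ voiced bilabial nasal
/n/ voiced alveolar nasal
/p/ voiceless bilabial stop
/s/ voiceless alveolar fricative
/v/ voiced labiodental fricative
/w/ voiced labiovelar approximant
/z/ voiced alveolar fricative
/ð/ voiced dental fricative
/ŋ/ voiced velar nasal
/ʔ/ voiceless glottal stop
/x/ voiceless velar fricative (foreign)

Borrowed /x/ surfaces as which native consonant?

/s/ is closest: same manner (fricative), place distance 3 (velar→alveolar), same voicing; total 3. Next closest is /k/ at distance 4.

s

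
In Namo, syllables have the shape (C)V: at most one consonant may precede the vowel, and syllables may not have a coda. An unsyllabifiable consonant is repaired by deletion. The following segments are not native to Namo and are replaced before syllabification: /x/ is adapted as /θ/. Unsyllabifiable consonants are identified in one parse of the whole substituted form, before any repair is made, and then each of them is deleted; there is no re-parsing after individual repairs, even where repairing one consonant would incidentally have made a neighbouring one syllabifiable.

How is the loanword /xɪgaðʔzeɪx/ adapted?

θɪgazeɪ

Substitution: /x/ → /θ/, giving /θɪgaðʔzeɪθ/.
The consonants /ð/, /ʔ/, /θ/ cannot be parsed into a legal (C)V syllable (no codas are permitted; onsets are limited to one consonant).
Each unlicensed consonant is deleted: /ð/, /ʔ/, /θ/.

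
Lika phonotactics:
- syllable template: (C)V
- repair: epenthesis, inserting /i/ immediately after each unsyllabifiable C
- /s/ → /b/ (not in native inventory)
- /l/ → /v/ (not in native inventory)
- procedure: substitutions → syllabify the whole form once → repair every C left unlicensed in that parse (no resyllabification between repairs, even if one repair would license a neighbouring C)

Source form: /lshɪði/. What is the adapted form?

vibihɪði

Substitution: /l/ → /v/, /s/ → /b/, giving /vbhɪði/.
The consonants /v/, /b/ cannot be parsed into a legal (C)V syllable (no codas are permitted; onsets are limited to one consonant).
Epenthesis after each stranded consonant: /v/ → /vi/, /b/ → /bi/.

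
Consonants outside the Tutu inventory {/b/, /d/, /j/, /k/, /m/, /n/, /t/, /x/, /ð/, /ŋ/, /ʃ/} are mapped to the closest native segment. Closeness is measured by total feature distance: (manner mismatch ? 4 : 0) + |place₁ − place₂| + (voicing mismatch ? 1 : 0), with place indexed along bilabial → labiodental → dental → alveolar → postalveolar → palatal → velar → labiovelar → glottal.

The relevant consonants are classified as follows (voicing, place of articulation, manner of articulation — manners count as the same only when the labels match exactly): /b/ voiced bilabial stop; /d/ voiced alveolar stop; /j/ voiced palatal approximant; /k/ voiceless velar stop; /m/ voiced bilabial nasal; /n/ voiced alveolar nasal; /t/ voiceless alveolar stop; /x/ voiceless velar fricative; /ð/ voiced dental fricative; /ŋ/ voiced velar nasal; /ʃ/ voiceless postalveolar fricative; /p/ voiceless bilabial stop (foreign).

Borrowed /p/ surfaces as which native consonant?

b

/b/ is closest: same manner (stop), place distance 0 (bilabial→bilabial), voicing differs (+1); total 1. Next closest is /t/ at distance 3.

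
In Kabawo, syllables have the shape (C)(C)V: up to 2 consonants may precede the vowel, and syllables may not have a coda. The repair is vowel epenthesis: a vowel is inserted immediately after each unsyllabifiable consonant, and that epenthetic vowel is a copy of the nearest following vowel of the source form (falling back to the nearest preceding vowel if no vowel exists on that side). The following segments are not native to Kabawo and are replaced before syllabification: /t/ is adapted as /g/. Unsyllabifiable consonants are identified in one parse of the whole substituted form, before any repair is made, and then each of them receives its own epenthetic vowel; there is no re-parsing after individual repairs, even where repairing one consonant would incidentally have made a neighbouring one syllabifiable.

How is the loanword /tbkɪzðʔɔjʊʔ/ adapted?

Substitution: /t/ → /g/, giving /gbkɪzðʔɔjʊʔ/.
The consonants /g/, /z/, /ʔ/ cannot be parsed into a legal (C)(C)V syllable (no codas are permitted; onsets may contain at most 2 consonants).
Each unlicensed consonant becomes the onset of a new syllable: /g/ → /gɪ/, /z/ → /zɔ/, /ʔ/ → /ʔʊ/.

gɪbkɪzɔðʔɔjʊʔʊ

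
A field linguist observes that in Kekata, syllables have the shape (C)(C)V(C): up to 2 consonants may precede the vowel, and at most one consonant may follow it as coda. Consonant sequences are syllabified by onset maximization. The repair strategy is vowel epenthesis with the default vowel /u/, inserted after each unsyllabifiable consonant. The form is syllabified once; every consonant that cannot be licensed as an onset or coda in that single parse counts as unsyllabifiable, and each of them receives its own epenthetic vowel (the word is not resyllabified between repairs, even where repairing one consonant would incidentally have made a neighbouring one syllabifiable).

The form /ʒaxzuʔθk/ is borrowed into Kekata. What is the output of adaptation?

Syllabifying with onset maximization leaves /θ/, /k/ stranded (at most one coda consonant is licensed; onsets may contain at most 2 consonants).
Inserting the epenthetic vowel yields /θ/ → /θu/, /k/ → /ku/.

ʒaxzuʔθuku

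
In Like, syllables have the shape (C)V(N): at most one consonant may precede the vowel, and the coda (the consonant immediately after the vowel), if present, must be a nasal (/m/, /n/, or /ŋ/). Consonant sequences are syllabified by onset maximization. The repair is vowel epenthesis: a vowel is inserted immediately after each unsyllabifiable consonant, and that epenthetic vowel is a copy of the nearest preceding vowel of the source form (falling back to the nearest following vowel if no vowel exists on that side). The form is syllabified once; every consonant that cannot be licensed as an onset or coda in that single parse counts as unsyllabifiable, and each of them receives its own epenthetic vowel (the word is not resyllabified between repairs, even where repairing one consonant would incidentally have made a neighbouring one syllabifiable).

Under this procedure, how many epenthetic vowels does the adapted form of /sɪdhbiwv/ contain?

The unsyllabifiable consonants are /d/, /h/, /w/, /v/; each receives one epenthetic vowel.

4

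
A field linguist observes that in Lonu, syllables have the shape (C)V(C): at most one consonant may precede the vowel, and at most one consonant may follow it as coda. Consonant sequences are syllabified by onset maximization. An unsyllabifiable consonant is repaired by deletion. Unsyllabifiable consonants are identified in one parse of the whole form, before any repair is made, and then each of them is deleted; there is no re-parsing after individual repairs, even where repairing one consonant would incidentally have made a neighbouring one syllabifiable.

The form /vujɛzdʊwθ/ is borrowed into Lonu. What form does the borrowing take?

Syllabifying with onset maximization leaves /θ/ stranded (at most one coda consonant is licensed; onsets are limited to one consonant).
Deleting the stranded consonants removes /θ/.

vujɛzdʊw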